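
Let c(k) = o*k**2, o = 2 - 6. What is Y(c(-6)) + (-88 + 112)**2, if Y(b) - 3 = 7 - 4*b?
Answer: 1162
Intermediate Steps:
o = -4
c(k) = -4*k**2
Y(b) = 10 - 4*b (Y(b) = 3 + (7 - 4*b) = 10 - 4*b)
Y(c(-6)) + (-88 + 112)**2 = (10 - (-16)*(-6)**2) + (-88 + 112)**2 = (10 - (-16)*36) + 24**2 = (10 - 4*(-144)) + 576 = (10 + 576) + 576 = 586 + 576 = 1162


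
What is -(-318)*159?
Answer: 50562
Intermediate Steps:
-(-318)*159 = -318*(-159) = 50562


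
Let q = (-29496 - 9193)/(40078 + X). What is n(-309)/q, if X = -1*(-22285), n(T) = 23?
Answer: -204907/5527 ≈ -37.074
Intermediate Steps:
X = 22285
q = -5527/8909 (q = (-29496 - 9193)/(40078 + 22285) = -38689/62363 = -38689*1/62363 = -5527/8909 ≈ -0.62038)
n(-309)/q = 23/(-5527/8909) = 23*(-8909/5527) = -204907/5527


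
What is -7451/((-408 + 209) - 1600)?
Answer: 7451/1799 ≈ 4.1417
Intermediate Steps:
-7451/((-408 + 209) - 1600) = -7451/(-199 - 1600) = -7451/(-1799) = -7451*(-1/1799) = 7451/1799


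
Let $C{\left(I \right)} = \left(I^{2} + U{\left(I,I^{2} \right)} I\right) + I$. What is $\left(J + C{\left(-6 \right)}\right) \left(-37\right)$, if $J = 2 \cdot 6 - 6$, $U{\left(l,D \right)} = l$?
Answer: $-2664$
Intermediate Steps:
$J = 6$ ($J = 12 - 6 = 6$)
$C{\left(I \right)} = I + 2 I^{2}$ ($C{\left(I \right)} = \left(I^{2} + I I\right) + I = \left(I^{2} + I^{2}\right) + I = 2 I^{2} + I = I + 2 I^{2}$)
$\left(J + C{\left(-6 \right)}\right) \left(-37\right) = \left(6 - 6 \left(1 + 2 \left(-6\right)\right)\right) \left(-37\right) = \left(6 - 6 \left(1 - 12\right)\right) \left(-37\right) = \left(6 - -66\right) \left(-37\right) = \left(6 + 66\right) \left(-37\right) = 72 \left(-37\right) = -2664$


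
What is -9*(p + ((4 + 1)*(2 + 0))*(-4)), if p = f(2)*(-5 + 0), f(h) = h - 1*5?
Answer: 225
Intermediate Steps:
f(h) = -5 + h (f(h) = h - 5 = -5 + h)
p = 15 (p = (-5 + 2)*(-5 + 0) = -3*(-5) = 15)
-9*(p + ((4 + 1)*(2 + 0))*(-4)) = -9*(15 + ((4 + 1)*(2 + 0))*(-4)) = -9*(15 + (5*2)*(-4)) = -9*(15 + 10*(-4)) = -9*(15 - 40) = -9*(-25) = 225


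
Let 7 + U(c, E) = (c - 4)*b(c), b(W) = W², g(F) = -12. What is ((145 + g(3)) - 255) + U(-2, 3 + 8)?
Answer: -153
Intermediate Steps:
U(c, E) = -7 + c²*(-4 + c) (U(c, E) = -7 + (c - 4)*c² = -7 + (-4 + c)*c² = -7 + c²*(-4 + c))
((145 + g(3)) - 255) + U(-2, 3 + 8) = ((145 - 12) - 255) + (-7 + (-2)³ - 4*(-2)²) = (133 - 255) + (-7 - 8 - 4*4) = -122 + (-7 - 8 - 16) = -122 - 31 = -153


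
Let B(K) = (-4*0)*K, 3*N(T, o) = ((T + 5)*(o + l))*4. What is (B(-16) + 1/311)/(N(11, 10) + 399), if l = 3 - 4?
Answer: 1/183801 ≈ 5.4407e-6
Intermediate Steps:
l = -1
N(T, o) = 4*(-1 + o)*(5 + T)/3 (N(T, o) = (((T + 5)*(o - 1))*4)/3 = (((5 + T)*(-1 + o))*4)/3 = (((-1 + o)*(5 + T))*4)/3 = (4*(-1 + o)*(5 + T))/3 = 4*(-1 + o)*(5 + T)/3)
B(K) = 0 (B(K) = 0*K = 0)
(B(-16) + 1/311)/(N(11, 10) + 399) = (0 + 1/311)/((-20/3 - 4/3*11 + (20/3)*10 + (4/3)*11*10) + 399) = (0 + 1/311)/((-20/3 - 44/3 + 200/3 + 440/3) + 399) = 1/(311*(192 + 399)) = (1/311)/591 = (1/311)*(1/591) = 1/183801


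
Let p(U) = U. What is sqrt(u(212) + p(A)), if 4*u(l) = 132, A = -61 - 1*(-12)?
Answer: 4*I ≈ 4.0*I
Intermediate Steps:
A = -49 (A = -61 + 12 = -49)
u(l) = 33 (u(l) = (1/4)*132 = 33)
sqrt(u(212) + p(A)) = sqrt(33 - 49) = sqrt(-16) = 4*I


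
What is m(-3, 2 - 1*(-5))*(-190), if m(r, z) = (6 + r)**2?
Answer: -1710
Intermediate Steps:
m(-3, 2 - 1*(-5))*(-190) = (6 - 3)**2*(-190) = 3**2*(-190) = 9*(-190) = -1710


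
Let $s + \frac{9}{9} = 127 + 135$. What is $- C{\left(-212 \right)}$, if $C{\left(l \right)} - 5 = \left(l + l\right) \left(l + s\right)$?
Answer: $20771$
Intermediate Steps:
$s = 261$ ($s = -1 + \left(127 + 135\right) = -1 + 262 = 261$)
$C{\left(l \right)} = 5 + 2 l \left(261 + l\right)$ ($C{\left(l \right)} = 5 + \left(l + l\right) \left(l + 261\right) = 5 + 2 l \left(261 + l\right)$)
$- C{\left(-212 \right)} = - (5 + 2 \left(-212\right)^{2} + 522 \left(-212\right)) = - (5 + 2 \cdot 44944 - 110664) = - (5 + 89888 - 110664) = \left(-1\right) \left(-20771\right) = 20771$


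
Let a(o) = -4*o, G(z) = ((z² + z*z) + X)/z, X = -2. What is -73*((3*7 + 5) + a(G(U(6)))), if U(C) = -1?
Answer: -1898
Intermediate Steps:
G(z) = (-2 + 2*z²)/z (G(z) = ((z² + z*z) - 2)/z = ((z² + z²) - 2)/z = (2*z² - 2)/z = (-2 + 2*z²)/z)
-73*((3*7 + 5) + a(G(U(6)))) = -73*((3*7 + 5) - 4*(-2/(-1) + 2*(-1))) = -73*((21 + 5) - 4*(-2*(-1) - 2)) = -73*(26 - 4*(2 - 2)) = -73*(26 - 4*0) = -73*(26 + 0) = -73*26 = -1898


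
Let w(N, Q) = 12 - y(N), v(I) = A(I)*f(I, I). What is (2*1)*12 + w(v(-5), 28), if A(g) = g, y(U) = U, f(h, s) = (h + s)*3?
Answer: -114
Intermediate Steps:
f(h, s) = 3*h + 3*s
v(I) = 6*I² (v(I) = I*(3*I + 3*I) = I*(6*I) = 6*I²)
w(N, Q) = 12 - N
(2*1)*12 + w(v(-5), 28) = (2*1)*12 + (12 - 6*(-5)²) = 2*12 + (12 - 6*25) = 24 + (12 - 1*150) = 24 + (12 - 150) = 24 - 138 = -114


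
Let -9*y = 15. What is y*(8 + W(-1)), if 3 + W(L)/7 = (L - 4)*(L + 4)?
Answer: 590/3 ≈ 196.67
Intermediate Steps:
y = -5/3 (y = -1/9*15 = -5/3 ≈ -1.6667)
W(L) = -21 + 7*(-4 + L)*(4 + L) (W(L) = -21 + 7*((L - 4)*(L + 4)) = -21 + 7*((-4 + L)*(4 + L)) = -21 + 7*(-4 + L)*(4 + L))
y*(8 + W(-1)) = -5*(8 + (-133 + 7*(-1)**2))/3 = -5*(8 + (-133 + 7*1))/3 = -5*(8 + (-133 + 7))/3 = -5*(8 - 126)/3 = -5/3*(-118) = 590/3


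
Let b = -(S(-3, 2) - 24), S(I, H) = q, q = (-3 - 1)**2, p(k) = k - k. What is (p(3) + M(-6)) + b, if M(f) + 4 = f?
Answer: -2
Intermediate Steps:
p(k) = 0
M(f) = -4 + f
q = 16 (q = (-4)**2 = 16)
S(I, H) = 16
b = 8 (b = -(16 - 24) = -1*(-8) = 8)
(p(3) + M(-6)) + b = (0 + (-4 - 6)) + 8 = (0 - 10) + 8 = -10 + 8 = -2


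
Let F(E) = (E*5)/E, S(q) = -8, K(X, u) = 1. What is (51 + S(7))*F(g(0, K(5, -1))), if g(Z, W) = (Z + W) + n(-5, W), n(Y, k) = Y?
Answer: 215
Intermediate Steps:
g(Z, W) = -5 + W + Z (g(Z, W) = (Z + W) - 5 = (W + Z) - 5 = -5 + W + Z)
F(E) = 5 (F(E) = (5*E)/E = 5)
(51 + S(7))*F(g(0, K(5, -1))) = (51 - 8)*5 = 43*5 = 215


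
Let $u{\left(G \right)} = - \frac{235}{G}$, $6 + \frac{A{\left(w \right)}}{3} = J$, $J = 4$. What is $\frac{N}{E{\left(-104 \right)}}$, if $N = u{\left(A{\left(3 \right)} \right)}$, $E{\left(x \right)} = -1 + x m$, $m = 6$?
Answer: $- \frac{47}{750} \approx -0.062667$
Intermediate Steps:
$A{\left(w \right)} = -6$ ($A{\left(w \right)} = -18 + 3 \cdot 4 = -18 + 12 = -6$)
$E{\left(x \right)} = -1 + 6 x$ ($E{\left(x \right)} = -1 + x 6 = -1 + 6 x$)
$N = \frac{235}{6}$ ($N = - \frac{235}{-6} = \left(-235\right) \left(- \frac{1}{6}\right) = \frac{235}{6} \approx 39.167$)
$\frac{N}{E{\left(-104 \right)}} = \frac{235}{6 \left(-1 + 6 \left(-104\right)\right)} = \frac{235}{6 \left(-1 - 624\right)} = \frac{235}{6 \left(-625\right)} = \frac{235}{6} \left(- \frac{1}{625}\right) = - \frac{47}{750}$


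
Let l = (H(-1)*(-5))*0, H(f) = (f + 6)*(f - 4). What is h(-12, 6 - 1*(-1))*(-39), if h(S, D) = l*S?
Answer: 0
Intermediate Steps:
H(f) = (-4 + f)*(6 + f) (H(f) = (6 + f)*(-4 + f) = (-4 + f)*(6 + f))
l = 0 (l = ((-24 + (-1)² + 2*(-1))*(-5))*0 = ((-24 + 1 - 2)*(-5))*0 = -25*(-5)*0 = 125*0 = 0)
h(S, D) = 0 (h(S, D) = 0*S = 0)
h(-12, 6 - 1*(-1))*(-39) = 0*(-39) = 0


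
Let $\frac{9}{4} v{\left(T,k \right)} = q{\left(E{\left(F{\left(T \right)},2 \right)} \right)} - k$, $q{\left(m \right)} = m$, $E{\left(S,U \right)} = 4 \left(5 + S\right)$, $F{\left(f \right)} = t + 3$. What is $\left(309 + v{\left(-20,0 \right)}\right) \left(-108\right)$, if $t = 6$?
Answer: $-36060$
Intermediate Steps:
$F{\left(f \right)} = 9$ ($F{\left(f \right)} = 6 + 3 = 9$)
$E{\left(S,U \right)} = 20 + 4 S$
$v{\left(T,k \right)} = \frac{224}{9} - \frac{4 k}{9}$ ($v{\left(T,k \right)} = \frac{4 \left(\left(20 + 4 \cdot 9\right) - k\right)}{9} = \frac{4 \left(\left(20 + 36\right) - k\right)}{9} = \frac{4 \left(56 - k\right)}{9} = \frac{224}{9} - \frac{4 k}{9}$)
$\left(309 + v{\left(-20,0 \right)}\right) \left(-108\right) = \left(309 + \left(\frac{224}{9} - 0\right)\right) \left(-108\right) = \left(309 + \left(\frac{224}{9} + 0\right)\right) \left(-108\right) = \left(309 + \frac{224}{9}\right) \left(-108\right) = \frac{3005}{9} \left(-108\right) = -36060$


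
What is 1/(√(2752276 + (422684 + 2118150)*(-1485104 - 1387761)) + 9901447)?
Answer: 9901447/105338123010943 - I*√7299470317134/105338123010943 ≈ 9.3997e-8 - 2.5648e-8*I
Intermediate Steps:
1/(√(2752276 + (422684 + 2118150)*(-1485104 - 1387761)) + 9901447) = 1/(√(2752276 + 2540834*(-2872865)) + 9901447) = 1/(√(2752276 - 7299473069410) + 9901447) = 1/(√(-7299470317134) + 9901447) = 1/(I*√7299470317134 + 9901447) = 1/(9901447 + I*√7299470317134)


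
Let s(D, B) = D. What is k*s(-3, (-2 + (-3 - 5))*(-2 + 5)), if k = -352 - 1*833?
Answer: 3555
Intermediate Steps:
k = -1185 (k = -352 - 833 = -1185)
k*s(-3, (-2 + (-3 - 5))*(-2 + 5)) = -1185*(-3) = 3555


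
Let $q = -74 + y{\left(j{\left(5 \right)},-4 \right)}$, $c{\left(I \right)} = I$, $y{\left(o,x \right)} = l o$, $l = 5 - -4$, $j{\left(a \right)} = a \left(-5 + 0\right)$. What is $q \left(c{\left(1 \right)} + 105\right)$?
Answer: $-31694$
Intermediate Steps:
$j{\left(a \right)} = - 5 a$ ($j{\left(a \right)} = a \left(-5\right) = - 5 a$)
$l = 9$ ($l = 5 + 4 = 9$)
$y{\left(o,x \right)} = 9 o$
$q = -299$ ($q = -74 + 9 \left(\left(-5\right) 5\right) = -74 + 9 \left(-25\right) = -74 - 225 = -299$)
$q \left(c{\left(1 \right)} + 105\right) = - 299 \left(1 + 105\right) = \left(-299\right) 106 = -31694$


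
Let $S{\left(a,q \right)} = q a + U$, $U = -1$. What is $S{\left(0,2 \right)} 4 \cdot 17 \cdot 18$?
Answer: $-1224$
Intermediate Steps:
$S{\left(a,q \right)} = -1 + a q$ ($S{\left(a,q \right)} = q a - 1 = a q - 1 = -1 + a q$)
$S{\left(0,2 \right)} 4 \cdot 17 \cdot 18 = \left(-1 + 0 \cdot 2\right) 4 \cdot 17 \cdot 18 = \left(-1 + 0\right) 4 \cdot 17 \cdot 18 = \left(-1\right) 4 \cdot 17 \cdot 18 = \left(-4\right) 17 \cdot 18 = \left(-68\right) 18 = -1224$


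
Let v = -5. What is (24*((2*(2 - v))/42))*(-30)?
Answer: -240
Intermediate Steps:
(24*((2*(2 - v))/42))*(-30) = (24*((2*(2 - 1*(-5)))/42))*(-30) = (24*((2*(2 + 5))*(1/42)))*(-30) = (24*((2*7)*(1/42)))*(-30) = (24*(14*(1/42)))*(-30) = (24*(1/3))*(-30) = 8*(-30) = -240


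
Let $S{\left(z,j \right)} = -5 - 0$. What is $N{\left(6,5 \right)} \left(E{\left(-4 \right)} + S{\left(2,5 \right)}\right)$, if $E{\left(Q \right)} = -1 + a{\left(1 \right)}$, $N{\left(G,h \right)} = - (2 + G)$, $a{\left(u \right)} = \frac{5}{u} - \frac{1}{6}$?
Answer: $\frac{28}{3} \approx 9.3333$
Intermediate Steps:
$S{\left(z,j \right)} = -5$ ($S{\left(z,j \right)} = -5 + 0 = -5$)
$a{\left(u \right)} = - \frac{1}{6} + \frac{5}{u}$ ($a{\left(u \right)} = \frac{5}{u} - \frac{1}{6} = - \frac{1}{6} + \frac{5}{u}$)
$N{\left(G,h \right)} = -2 - G$
$E{\left(Q \right)} = \frac{23}{6}$ ($E{\left(Q \right)} = -1 + \frac{30 - 1}{6 \cdot 1} = -1 + \frac{1}{6} \cdot 1 \left(30 - 1\right) = -1 + \frac{1}{6} \cdot 1 \cdot 29 = -1 + \frac{29}{6} = \frac{23}{6}$)
$N{\left(6,5 \right)} \left(E{\left(-4 \right)} + S{\left(2,5 \right)}\right) = \left(-2 - 6\right) \left(\frac{23}{6} - 5\right) = \left(-2 - 6\right) \left(- \frac{7}{6}\right) = \left(-8\right) \left(- \frac{7}{6}\right) = \frac{28}{3}$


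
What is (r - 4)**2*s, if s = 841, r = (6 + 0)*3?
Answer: 164836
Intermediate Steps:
r = 18 (r = 6*3 = 18)
(r - 4)**2*s = (18 - 4)**2*841 = 14**2*841 = 196*841 = 164836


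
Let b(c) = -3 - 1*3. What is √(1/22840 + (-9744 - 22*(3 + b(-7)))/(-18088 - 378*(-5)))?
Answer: √5111531628404110/92490580 ≈ 0.77300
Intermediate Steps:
b(c) = -6 (b(c) = -3 - 3 = -6)
√(1/22840 + (-9744 - 22*(3 + b(-7)))/(-18088 - 378*(-5))) = √(1/22840 + (-9744 - 22*(3 - 6))/(-18088 - 378*(-5))) = √(1/22840 + (-9744 - 22*(-3))/(-18088 + 1890)) = √(1/22840 + (-9744 + 66)/(-16198)) = √(1/22840 - 9678*(-1/16198)) = √(1/22840 + 4839/8099) = √(110530859/184981160) = √5111531628404110/92490580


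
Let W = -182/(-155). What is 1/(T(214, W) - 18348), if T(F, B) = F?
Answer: -1/18134 ≈ -5.5145e-5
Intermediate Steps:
W = 182/155 (W = -182*(-1/155) = 182/155 ≈ 1.1742)
1/(T(214, W) - 18348) = 1/(214 - 18348) = 1/(-18134) = -1/18134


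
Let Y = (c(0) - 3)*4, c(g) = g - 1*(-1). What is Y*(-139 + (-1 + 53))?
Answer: 696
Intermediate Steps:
c(g) = 1 + g (c(g) = g + 1 = 1 + g)
Y = -8 (Y = ((1 + 0) - 3)*4 = (1 - 3)*4 = -2*4 = -8)
Y*(-139 + (-1 + 53)) = -8*(-139 + (-1 + 53)) = -8*(-139 + 52) = -8*(-87) = 696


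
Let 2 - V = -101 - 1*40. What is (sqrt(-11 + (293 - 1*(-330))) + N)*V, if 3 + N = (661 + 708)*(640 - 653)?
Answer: -2545400 + 858*sqrt(17) ≈ -2.5419e+6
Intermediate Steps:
N = -17800 (N = -3 + (661 + 708)*(640 - 653) = -3 + 1369*(-13) = -3 - 17797 = -17800)
V = 143 (V = 2 - (-101 - 1*40) = 2 - (-101 - 40) = 2 - 1*(-141) = 2 + 141 = 143)
(sqrt(-11 + (293 - 1*(-330))) + N)*V = (sqrt(-11 + (293 - 1*(-330))) - 17800)*143 = (sqrt(-11 + (293 + 330)) - 17800)*143 = (sqrt(-11 + 623) - 17800)*143 = (sqrt(612) - 17800)*143 = (6*sqrt(17) - 17800)*143 = (-17800 + 6*sqrt(17))*143 = -2545400 + 858*sqrt(17)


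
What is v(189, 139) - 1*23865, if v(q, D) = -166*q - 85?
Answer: -55324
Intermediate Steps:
v(q, D) = -85 - 166*q
v(189, 139) - 1*23865 = (-85 - 166*189) - 1*23865 = (-85 - 31374) - 23865 = -31459 - 23865 = -55324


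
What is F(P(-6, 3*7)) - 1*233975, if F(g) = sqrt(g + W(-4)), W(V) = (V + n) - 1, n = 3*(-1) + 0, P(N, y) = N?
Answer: -233975 + I*sqrt(14) ≈ -2.3398e+5 + 3.7417*I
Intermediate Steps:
n = -3 (n = -3 + 0 = -3)
W(V) = -4 + V (W(V) = (V - 3) - 1 = (-3 + V) - 1 = -4 + V)
F(g) = sqrt(-8 + g) (F(g) = sqrt(g + (-4 - 4)) = sqrt(g - 8) = sqrt(-8 + g))
F(P(-6, 3*7)) - 1*233975 = sqrt(-8 - 6) - 1*233975 = sqrt(-14) - 233975 = I*sqrt(14) - 233975 = -233975 + I*sqrt(14)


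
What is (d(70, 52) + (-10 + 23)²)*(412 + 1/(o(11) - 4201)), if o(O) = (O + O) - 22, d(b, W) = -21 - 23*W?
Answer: -1813889928/4201 ≈ -4.3178e+5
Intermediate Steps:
d(b, W) = -21 - 23*W
o(O) = -22 + 2*O (o(O) = 2*O - 22 = -22 + 2*O)
(d(70, 52) + (-10 + 23)²)*(412 + 1/(o(11) - 4201)) = ((-21 - 23*52) + (-10 + 23)²)*(412 + 1/((-22 + 2*11) - 4201)) = ((-21 - 1196) + 13²)*(412 + 1/((-22 + 22) - 4201)) = (-1217 + 169)*(412 + 1/(0 - 4201)) = -1048*(412 + 1/(-4201)) = -1048*(412 - 1/4201) = -1048*1730811/4201 = -1813889928/4201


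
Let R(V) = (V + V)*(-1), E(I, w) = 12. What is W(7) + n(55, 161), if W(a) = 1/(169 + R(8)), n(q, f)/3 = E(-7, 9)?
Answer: 5509/153 ≈ 36.007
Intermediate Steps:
R(V) = -2*V (R(V) = (2*V)*(-1) = -2*V)
n(q, f) = 36 (n(q, f) = 3*12 = 36)
W(a) = 1/153 (W(a) = 1/(169 - 2*8) = 1/(169 - 16) = 1/153)
W(7) + n(55, 161) = 1/153 + 36 = 5509/153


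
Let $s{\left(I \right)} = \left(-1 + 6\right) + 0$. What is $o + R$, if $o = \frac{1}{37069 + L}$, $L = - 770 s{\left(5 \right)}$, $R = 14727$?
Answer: $\frac{489216214}{33219} \approx 14727.0$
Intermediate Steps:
$s{\left(I \right)} = 5$ ($s{\left(I \right)} = 5 + 0 = 5$)
$L = -3850$ ($L = \left(-770\right) 5 = -3850$)
$o = \frac{1}{33219}$ ($o = \frac{1}{37069 - 3850} = \frac{1}{33219} \approx 3.0103 \cdot 10^{-5}$)
$o + R = \frac{1}{33219} + 14727 = \frac{489216214}{33219}$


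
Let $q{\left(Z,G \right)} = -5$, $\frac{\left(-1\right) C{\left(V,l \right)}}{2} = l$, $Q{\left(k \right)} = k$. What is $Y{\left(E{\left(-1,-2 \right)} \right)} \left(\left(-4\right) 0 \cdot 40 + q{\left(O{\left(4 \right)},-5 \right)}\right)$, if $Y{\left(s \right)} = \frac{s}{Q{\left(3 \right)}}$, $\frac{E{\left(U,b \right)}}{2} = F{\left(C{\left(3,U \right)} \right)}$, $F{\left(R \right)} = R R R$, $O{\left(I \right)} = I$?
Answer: $- \frac{80}{3} \approx -26.667$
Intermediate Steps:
$C{\left(V,l \right)} = - 2 l$
$F{\left(R \right)} = R^{3}$ ($F{\left(R \right)} = R^{2} R = R^{3}$)
$E{\left(U,b \right)} = - 16 U^{3}$ ($E{\left(U,b \right)} = 2 \left(- 2 U\right)^{3} = 2 \left(- 8 U^{3}\right) = - 16 U^{3}$)
$Y{\left(s \right)} = \frac{s}{3}$
$Y{\left(E{\left(-1,-2 \right)} \right)} \left(\left(-4\right) 0 \cdot 40 + q{\left(O{\left(4 \right)},-5 \right)}\right) = \frac{\left(-16\right) \left(-1\right)^{3}}{3} \left(\left(-4\right) 0 \cdot 40 - 5\right) = \frac{\left(-16\right) \left(-1\right)}{3} \left(0 \cdot 40 - 5\right) = \frac{1}{3} \cdot 16 \left(0 - 5\right) = \frac{16}{3} \left(-5\right) = - \frac{80}{3}$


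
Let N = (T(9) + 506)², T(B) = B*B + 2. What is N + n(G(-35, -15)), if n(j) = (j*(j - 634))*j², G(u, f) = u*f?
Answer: -15772293704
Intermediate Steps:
T(B) = 2 + B² (T(B) = B² + 2 = 2 + B²)
G(u, f) = f*u
N = 346921 (N = ((2 + 9²) + 506)² = ((2 + 81) + 506)² = (83 + 506)² = 589² = 346921)
n(j) = j³*(-634 + j) (n(j) = (j*(-634 + j))*j² = j³*(-634 + j))
N + n(G(-35, -15)) = 346921 + (-15*(-35))³*(-634 - 15*(-35)) = 346921 + 525³*(-634 + 525) = 346921 + 144703125*(-109) = 346921 - 15772640625 = -15772293704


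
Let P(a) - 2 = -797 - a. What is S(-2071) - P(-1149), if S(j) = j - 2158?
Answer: -4583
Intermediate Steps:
P(a) = -795 - a (P(a) = 2 + (-797 - a) = -795 - a)
S(j) = -2158 + j
S(-2071) - P(-1149) = (-2158 - 2071) - (-795 - 1*(-1149)) = -4229 - (-795 + 1149) = -4229 - 1*354 = -4229 - 354 = -4583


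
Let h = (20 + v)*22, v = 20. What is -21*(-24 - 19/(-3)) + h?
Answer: 1251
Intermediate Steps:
h = 880 (h = (20 + 20)*22 = 40*22 = 880)
-21*(-24 - 19/(-3)) + h = -21*(-24 - 19/(-3)) + 880 = -21*(-24 - 19*(-1/3)) + 880 = -21*(-24 + 19/3) + 880 = -21*(-53/3) + 880 = 371 + 880 = 1251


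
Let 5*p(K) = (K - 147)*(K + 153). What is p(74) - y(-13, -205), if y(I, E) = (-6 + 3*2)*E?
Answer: -16571/5 ≈ -3314.2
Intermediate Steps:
p(K) = (-147 + K)*(153 + K)/5 (p(K) = ((K - 147)*(K + 153))/5 = ((-147 + K)*(153 + K))/5 = (-147 + K)*(153 + K)/5)
y(I, E) = 0 (y(I, E) = (-6 + 6)*E = 0*E = 0)
p(74) - y(-13, -205) = (-22491/5 + (⅕)*74² + (6/5)*74) - 1*0 = (-22491/5 + (⅕)*5476 + 444/5) + 0 = (-22491/5 + 5476/5 + 444/5) + 0 = -16571/5 + 0 = -16571/5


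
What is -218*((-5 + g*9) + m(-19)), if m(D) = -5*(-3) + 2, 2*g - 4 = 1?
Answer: -7521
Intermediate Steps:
g = 5/2 (g = 2 + (½)*1 = 2 + ½ = 5/2 ≈ 2.5000)
m(D) = 17 (m(D) = 15 + 2 = 17)
-218*((-5 + g*9) + m(-19)) = -218*((-5 + (5/2)*9) + 17) = -218*((-5 + 45/2) + 17) = -218*(35/2 + 17) = -218*69/2 = -7521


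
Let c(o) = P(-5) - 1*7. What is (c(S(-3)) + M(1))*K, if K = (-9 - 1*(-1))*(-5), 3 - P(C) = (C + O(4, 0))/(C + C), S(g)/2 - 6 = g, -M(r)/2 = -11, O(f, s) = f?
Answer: 716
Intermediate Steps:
M(r) = 22 (M(r) = -2*(-11) = 22)
S(g) = 12 + 2*g
P(C) = 3 - (4 + C)/(2*C) (P(C) = 3 - (C + 4)/(C + C) = 3 - (4 + C)/(2*C))
K = 40 (K = (-9 + 1)*(-5) = -8*(-5) = 40)
c(o) = -41/10 (c(o) = (5/2 - 2/(-5)) - 1*7 = (5/2 - 2*(-⅕)) - 7 = (5/2 + ⅖) - 7 = 29/10 - 7 = -41/10)
(c(S(-3)) + M(1))*K = (-41/10 + 22)*40 = (179/10)*40 = 716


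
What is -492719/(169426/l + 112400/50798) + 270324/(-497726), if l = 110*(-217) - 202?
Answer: 37484880342806751414/367123266749681 ≈ 1.0210e+5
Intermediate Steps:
l = -24072 (l = -23870 - 202 = -24072)
-492719/(169426/l + 112400/50798) + 270324/(-497726) = -492719/(169426/(-24072) + 112400/50798) + 270324/(-497726) = -492719/(169426*(-1/24072) + 112400*(1/50798)) + 270324*(-1/497726) = -492719/(-84713/12036 + 56200/25399) - 135162/248863 = -492719/(-1475202287/305702364) - 135162/248863 = -492719*(-305702364/1475202287) - 135162/248863 = 150625363087716/1475202287 - 135162/248863 = 37484880342806751414/367123266749681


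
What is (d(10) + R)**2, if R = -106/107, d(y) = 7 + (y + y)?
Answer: 7745089/11449 ≈ 676.49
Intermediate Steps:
d(y) = 7 + 2*y
R = -106/107 (R = -106*1/107 = -106/107 ≈ -0.99065)
(d(10) + R)**2 = ((7 + 2*10) - 106/107)**2 = ((7 + 20) - 106/107)**2 = (27 - 106/107)**2 = (2783/107)**2 = 7745089/11449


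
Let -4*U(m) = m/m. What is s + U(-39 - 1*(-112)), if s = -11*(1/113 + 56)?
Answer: -278589/452 ≈ -616.35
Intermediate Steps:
U(m) = -¼ (U(m) = -m/(4*m) = -¼*1 = -¼)
s = -69619/113 (s = -11*(1/113 + 56) = -11*6329/113 = -69619/113 ≈ -616.10)
s + U(-39 - 1*(-112)) = -69619/113 - ¼ = -278589/452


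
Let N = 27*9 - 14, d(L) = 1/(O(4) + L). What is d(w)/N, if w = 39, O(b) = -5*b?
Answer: 1/4351 ≈ 0.00022983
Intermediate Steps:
d(L) = 1/(-20 + L) (d(L) = 1/(-5*4 + L) = 1/(-20 + L))
N = 229 (N = 243 - 14 = 229)
d(w)/N = 1/((-20 + 39)*229) = (1/229)/19 = (1/19)*(1/229) = 1/4351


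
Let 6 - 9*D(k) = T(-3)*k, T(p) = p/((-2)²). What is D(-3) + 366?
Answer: 4397/12 ≈ 366.42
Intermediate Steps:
T(p) = p/4
D(k) = ⅔ + k/12 (D(k) = ⅔ - (¼)*(-3)*k/9 = ⅔ - (-1)*k/12 = ⅔ + k/12)
D(-3) + 366 = (⅔ + (1/12)*(-3)) + 366 = (⅔ - ¼) + 366 = 5/12 + 366 = 4397/12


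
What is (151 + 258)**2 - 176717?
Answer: -9436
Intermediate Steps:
(151 + 258)**2 - 176717 = 409**2 - 176717 = 167281 - 176717 = -9436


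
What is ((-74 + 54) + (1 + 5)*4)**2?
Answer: 16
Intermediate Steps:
((-74 + 54) + (1 + 5)*4)**2 = (-20 + 6*4)**2 = (-20 + 24)**2 = 4**2 = 16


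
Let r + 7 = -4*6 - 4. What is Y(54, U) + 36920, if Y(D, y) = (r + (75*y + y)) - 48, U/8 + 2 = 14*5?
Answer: 78181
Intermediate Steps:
U = 544 (U = -16 + 8*(14*5) = -16 + 8*70 = -16 + 560 = 544)
r = -35 (r = -7 + (-4*6 - 4) = -7 + (-24 - 4) = -7 - 28 = -35)
Y(D, y) = -83 + 76*y (Y(D, y) = (-35 + (75*y + y)) - 48 = (-35 + 76*y) - 48 = -83 + 76*y)
Y(54, U) + 36920 = (-83 + 76*544) + 36920 = (-83 + 41344) + 36920 = 41261 + 36920 = 78181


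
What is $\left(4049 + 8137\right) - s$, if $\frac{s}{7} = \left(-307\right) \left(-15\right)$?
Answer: $-20049$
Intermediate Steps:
$s = 32235$ ($s = 7 \left(\left(-307\right) \left(-15\right)\right) = 7 \cdot 4605 = 32235$)
$\left(4049 + 8137\right) - s = \left(4049 + 8137\right) - 32235 = 12186 - 32235 = -20049$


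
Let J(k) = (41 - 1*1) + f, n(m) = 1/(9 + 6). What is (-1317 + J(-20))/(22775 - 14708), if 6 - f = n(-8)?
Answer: -19066/121005 ≈ -0.15756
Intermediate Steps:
n(m) = 1/15
f = 89/15 (f = 6 - 1*1/15 = 6 - 1/15 = 89/15 ≈ 5.9333)
J(k) = 689/15 (J(k) = (41 - 1*1) + 89/15 = (41 - 1) + 89/15 = 40 + 89/15 = 689/15)
(-1317 + J(-20))/(22775 - 14708) = (-1317 + 689/15)/(22775 - 14708) = -19066/15/8067 = -19066/15*1/8067 = -19066/121005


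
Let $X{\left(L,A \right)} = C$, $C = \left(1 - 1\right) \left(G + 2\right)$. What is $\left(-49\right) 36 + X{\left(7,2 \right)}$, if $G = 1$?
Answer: $-1764$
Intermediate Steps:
$C = 0$ ($C = \left(1 - 1\right) \left(1 + 2\right) = 0 \cdot 3 = 0$)
$X{\left(L,A \right)} = 0$
$\left(-49\right) 36 + X{\left(7,2 \right)} = \left(-49\right) 36 + 0 = -1764 + 0 = -1764$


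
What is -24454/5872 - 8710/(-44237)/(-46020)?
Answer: -95736884779/22988730264 ≈ -4.1645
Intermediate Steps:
-24454/5872 - 8710/(-44237)/(-46020) = -24454*1/5872 - 8710*(-1/44237)*(-1/46020) = -12227/2936 + (8710/44237)*(-1/46020) = -12227/2936 - 67/15659898 = -95736884779/22988730264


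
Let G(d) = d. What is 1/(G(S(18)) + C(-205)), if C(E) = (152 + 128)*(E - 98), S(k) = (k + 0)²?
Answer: -1/84516 ≈ -1.1832e-5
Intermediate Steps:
S(k) = k²
C(E) = -27440 + 280*E (C(E) = 280*(-98 + E) = -27440 + 280*E)
1/(G(S(18)) + C(-205)) = 1/(18² + (-27440 + 280*(-205))) = 1/(324 + (-27440 - 57400)) = 1/(324 - 84840) = 1/(-84516) = -1/84516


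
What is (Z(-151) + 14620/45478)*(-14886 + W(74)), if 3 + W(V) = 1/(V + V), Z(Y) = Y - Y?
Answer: -8054052005/1682686 ≈ -4786.4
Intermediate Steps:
Z(Y) = 0
W(V) = -3 + 1/(2*V) (W(V) = -3 + 1/(V + V) = -3 + 1/(2*V))
(Z(-151) + 14620/45478)*(-14886 + W(74)) = (0 + 14620/45478)*(-14886 + (-3 + (½)/74)) = (0 + 14620*(1/45478))*(-14886 + (-3 + (½)*(1/74))) = (0 + 7310/22739)*(-14886 + (-3 + 1/148)) = 7310*(-14886 - 443/148)/22739 = (7310/22739)*(-2203571/148) = -8054052005/1682686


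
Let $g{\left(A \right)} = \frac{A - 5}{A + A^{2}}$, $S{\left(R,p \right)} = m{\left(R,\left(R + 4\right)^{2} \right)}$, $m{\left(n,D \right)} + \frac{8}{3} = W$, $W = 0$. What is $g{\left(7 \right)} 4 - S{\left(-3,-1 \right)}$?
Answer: $\frac{59}{21} \approx 2.8095$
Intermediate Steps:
$m{\left(n,D \right)} = - \frac{8}{3}$ ($m{\left(n,D \right)} = - \frac{8}{3} + 0 = - \frac{8}{3}$)
$S{\left(R,p \right)} = - \frac{8}{3}$
$g{\left(A \right)} = \frac{-5 + A}{A + A^{2}}$
$g{\left(7 \right)} 4 - S{\left(-3,-1 \right)} = \frac{-5 + 7}{7 \left(1 + 7\right)} 4 - - \frac{8}{3} = \frac{1}{7} \cdot \frac{1}{8} \cdot 2 \cdot 4 + \frac{8}{3} = \frac{1}{28} \cdot 4 + \frac{8}{3} = \frac{1}{7} + \frac{8}{3} = \frac{59}{21}$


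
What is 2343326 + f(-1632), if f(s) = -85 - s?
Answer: 2344873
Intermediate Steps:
2343326 + f(-1632) = 2343326 + (-85 - 1*(-1632)) = 2343326 + (-85 + 1632) = 2343326 + 1547 = 2344873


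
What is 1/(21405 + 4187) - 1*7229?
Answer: -185004567/25592 ≈ -7229.0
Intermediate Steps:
1/(21405 + 4187) - 1*7229 = 1/25592 - 7229 = -185004567/25592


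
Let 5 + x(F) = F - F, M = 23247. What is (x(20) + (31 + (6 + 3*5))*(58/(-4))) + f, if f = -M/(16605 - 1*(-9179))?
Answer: -19593303/25784 ≈ -759.90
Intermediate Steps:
x(F) = -5 (x(F) = -5 + (F - F) = -5 + 0 = -5)
f = -23247/25784 (f = -23247/(16605 - 1*(-9179)) = -23247/(16605 + 9179) = -23247/25784 ≈ -0.90161)
(x(20) + (31 + (6 + 3*5))*(58/(-4))) + f = (-5 + (31 + (6 + 3*5))*(58/(-4))) - 23247/25784 = (-5 + (31 + (6 + 15))*(58*(-¼))) - 23247/25784 = (-5 + (31 + 21)*(-29/2)) - 23247/25784 = (-5 + 52*(-29/2)) - 23247/25784 = (-5 - 754) - 23247/25784 = -759 - 23247/25784 = -19593303/25784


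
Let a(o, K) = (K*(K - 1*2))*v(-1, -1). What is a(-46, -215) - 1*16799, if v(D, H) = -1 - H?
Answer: -16799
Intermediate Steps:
a(o, K) = 0 (a(o, K) = (K*(K - 1*2))*(-1 - 1*(-1)) = (K*(K - 2))*(-1 + 1) = (K*(-2 + K))*0 = 0)
a(-46, -215) - 1*16799 = 0 - 1*16799 = 0 - 16799 = -16799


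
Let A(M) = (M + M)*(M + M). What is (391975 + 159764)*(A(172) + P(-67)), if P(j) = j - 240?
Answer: 65121202431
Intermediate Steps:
P(j) = -240 + j
A(M) = 4*M**2 (A(M) = (2*M)*(2*M) = 4*M**2)
(391975 + 159764)*(A(172) + P(-67)) = (391975 + 159764)*(4*172**2 + (-240 - 67)) = 551739*(4*29584 - 307) = 551739*(118336 - 307) = 551739*118029 = 65121202431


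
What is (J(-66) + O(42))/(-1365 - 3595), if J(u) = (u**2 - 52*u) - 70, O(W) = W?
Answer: -97/62 ≈ -1.5645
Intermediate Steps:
J(u) = -70 + u**2 - 52*u
(J(-66) + O(42))/(-1365 - 3595) = ((-70 + (-66)**2 - 52*(-66)) + 42)/(-1365 - 3595) = ((-70 + 4356 + 3432) + 42)/(-4960) = (7718 + 42)*(-1/4960) = 7760*(-1/4960) = -97/62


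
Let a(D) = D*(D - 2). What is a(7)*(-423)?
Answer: -14805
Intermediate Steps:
a(D) = D*(-2 + D)
a(7)*(-423) = (7*(-2 + 7))*(-423) = (7*5)*(-423) = 35*(-423) = -14805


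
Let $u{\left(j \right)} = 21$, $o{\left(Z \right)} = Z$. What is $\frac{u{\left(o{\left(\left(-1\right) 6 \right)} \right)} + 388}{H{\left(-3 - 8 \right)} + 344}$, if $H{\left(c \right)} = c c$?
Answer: $\frac{409}{465} \approx 0.87957$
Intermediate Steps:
$H{\left(c \right)} = c^{2}$
$\frac{u{\left(o{\left(\left(-1\right) 6 \right)} \right)} + 388}{H{\left(-3 - 8 \right)} + 344} = \frac{21 + 388}{\left(-3 - 8\right)^{2} + 344} = \frac{409}{\left(-11\right)^{2} + 344} = \frac{409}{121 + 344} = \frac{409}{465}$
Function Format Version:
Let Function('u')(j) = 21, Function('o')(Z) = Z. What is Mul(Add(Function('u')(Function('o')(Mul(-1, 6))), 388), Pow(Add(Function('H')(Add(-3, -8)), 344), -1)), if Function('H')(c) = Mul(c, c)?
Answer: Rational(409, 465) ≈ 0.87957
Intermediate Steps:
Function('H')(c) = Pow(c, 2)
Mul(Add(Function('u')(Function('o')(Mul(-1, 6))), 388), Pow(Add(Function('H')(Add(-3, -8)), 344), -1)) = Mul(Add(21, 388), Pow(Add(Pow(Add(-3, -8), 2), 344), -1)) = Mul(409, Pow(Add(Pow(-11, 2), 344), -1)) = Mul(409, Pow(Add(121, 344), -1)) = Mul(409, Pow(465, -1)) = Mul(409, Rational(1, 465)) = Rational(409, 465)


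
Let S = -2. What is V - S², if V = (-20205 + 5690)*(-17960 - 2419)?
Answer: 295801181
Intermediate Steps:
V = 295801185 (V = -14515*(-20379) = 295801185)
V - S² = 295801185 - 1*(-2)² = 295801185 - 1*4 = 295801185 - 4 = 295801181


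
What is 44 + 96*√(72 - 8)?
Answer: 812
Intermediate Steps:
44 + 96*√(72 - 8) = 44 + 96*√64 = 44 + 96*8 = 44 + 768 = 812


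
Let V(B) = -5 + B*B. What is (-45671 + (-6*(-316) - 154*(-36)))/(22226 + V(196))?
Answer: -38231/60637 ≈ -0.63049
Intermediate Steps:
V(B) = -5 + B²
(-45671 + (-6*(-316) - 154*(-36)))/(22226 + V(196)) = (-45671 + (-6*(-316) - 154*(-36)))/(22226 + (-5 + 196²)) = (-45671 + (1896 - 1*(-5544)))/(22226 + (-5 + 38416)) = (-45671 + (1896 + 5544))/(22226 + 38411) = (-45671 + 7440)/60637 = -38231*1/60637 = -38231/60637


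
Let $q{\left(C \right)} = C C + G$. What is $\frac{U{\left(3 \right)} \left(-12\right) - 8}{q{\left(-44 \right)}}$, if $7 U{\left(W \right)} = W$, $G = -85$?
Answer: $- \frac{92}{12957} \approx -0.0071004$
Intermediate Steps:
$U{\left(W \right)} = \frac{W}{7}$
$q{\left(C \right)} = -85 + C^{2}$ ($q{\left(C \right)} = C C - 85 = C^{2} - 85 = -85 + C^{2}$)
$\frac{U{\left(3 \right)} \left(-12\right) - 8}{q{\left(-44 \right)}} = \frac{\frac{1}{7} \cdot 3 \left(-12\right) - 8}{-85 + \left(-44\right)^{2}} = \frac{\frac{3}{7} \left(-12\right) - 8}{-85 + 1936} = \frac{- \frac{36}{7} - 8}{1851} = \left(- \frac{92}{7}\right) \frac{1}{1851} = - \frac{92}{12957}$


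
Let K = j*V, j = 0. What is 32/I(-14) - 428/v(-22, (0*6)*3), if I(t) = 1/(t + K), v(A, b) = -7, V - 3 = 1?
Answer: -2708/7 ≈ -386.86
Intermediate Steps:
V = 4 (V = 3 + 1 = 4)
K = 0 (K = 0*4 = 0)
I(t) = 1/t (I(t) = 1/(t + 0) = 1/t)
32/I(-14) - 428/v(-22, (0*6)*3) = 32/(1/(-14)) - 428/(-7) = 32/(-1/14) - 428*(-1/7) = 32*(-14) + 428/7 = -448 + 428/7 = -2708/7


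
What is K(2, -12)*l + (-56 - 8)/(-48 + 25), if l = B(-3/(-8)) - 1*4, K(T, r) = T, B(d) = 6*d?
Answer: -33/46 ≈ -0.71739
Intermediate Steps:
l = -7/4 (l = 6*(-3/(-8)) - 1*4 = 6*(-3*(-⅛)) - 4 = 6*(3/8) - 4 = 9/4 - 4 = -7/4 ≈ -1.7500)
K(2, -12)*l + (-56 - 8)/(-48 + 25) = 2*(-7/4) + (-56 - 8)/(-48 + 25) = -7/2 - 64/(-23) = -7/2 - 64*(-1/23) = -7/2 + 64/23 = -33/46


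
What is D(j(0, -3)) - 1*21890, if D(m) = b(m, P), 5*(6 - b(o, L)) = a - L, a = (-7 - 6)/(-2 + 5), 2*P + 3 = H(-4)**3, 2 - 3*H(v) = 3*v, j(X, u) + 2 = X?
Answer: -5905783/270 ≈ -21873.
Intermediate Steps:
j(X, u) = -2 + X
H(v) = 2/3 - v
P = 2663/54 (P = -3/2 + (2/3 - 1*(-4))**3/2 = -3/2 + (2/3 + 4)**3/2 = -3/2 + (14/3)**3/2 = -3/2 + (1/2)*(2744/27) = -3/2 + 1372/27 = 2663/54 ≈ 49.315)
a = -13/3 ≈ -4.3333
b(o, L) = 103/15 + L/5 (b(o, L) = 6 - (-13/3 - L)/5 = 6 + (13/15 + L/5) = 103/15 + L/5)
D(m) = 4517/270 (D(m) = 103/15 + (1/5)*(2663/54) = 103/15 + 2663/270 = 4517/270)
D(j(0, -3)) - 1*21890 = 4517/270 - 1*21890 = 4517/270 - 21890 = -5905783/270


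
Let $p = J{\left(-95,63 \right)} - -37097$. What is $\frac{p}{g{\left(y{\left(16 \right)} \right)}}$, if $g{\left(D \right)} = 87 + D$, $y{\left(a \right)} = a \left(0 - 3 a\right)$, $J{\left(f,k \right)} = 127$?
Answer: $- \frac{12408}{227} \approx -54.661$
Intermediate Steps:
$y{\left(a \right)} = - 3 a^{2}$ ($y{\left(a \right)} = a \left(- 3 a\right) = - 3 a^{2}$)
$p = 37224$ ($p = 127 - -37097 = 127 + 37097 = 37224$)
$\frac{p}{g{\left(y{\left(16 \right)} \right)}} = \frac{37224}{87 - 3 \cdot 16^{2}} = \frac{37224}{87 - 768} = \frac{37224}{-681} = 37224 \left(- \frac{1}{681}\right) = - \frac{12408}{227}$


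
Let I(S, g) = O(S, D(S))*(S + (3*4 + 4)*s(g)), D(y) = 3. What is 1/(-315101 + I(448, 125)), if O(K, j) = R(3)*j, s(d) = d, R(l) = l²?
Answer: -1/249005 ≈ -4.0160e-6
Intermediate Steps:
O(K, j) = 9*j (O(K, j) = 3²*j = 9*j)
I(S, g) = 27*S + 432*g (I(S, g) = (9*3)*(S + (3*4 + 4)*g) = 27*(S + (12 + 4)*g) = 27*(S + 16*g) = 27*S + 432*g)
1/(-315101 + I(448, 125)) = 1/(-315101 + (27*448 + 432*125)) = 1/(-315101 + (12096 + 54000)) = 1/(-315101 + 66096) = 1/(-249005) = -1/249005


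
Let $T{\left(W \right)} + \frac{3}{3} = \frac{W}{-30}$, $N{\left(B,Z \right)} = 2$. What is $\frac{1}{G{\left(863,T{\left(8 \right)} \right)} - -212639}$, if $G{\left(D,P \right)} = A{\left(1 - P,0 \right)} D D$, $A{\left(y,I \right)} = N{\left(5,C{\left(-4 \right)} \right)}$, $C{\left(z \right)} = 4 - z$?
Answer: $\frac{1}{1702177} \approx 5.8748 \cdot 10^{-7}$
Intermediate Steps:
$A{\left(y,I \right)} = 2$
$T{\left(W \right)} = -1 - \frac{W}{30}$ ($T{\left(W \right)} = -1 + \frac{W}{-30} = -1 + W \left(- \frac{1}{30}\right) = -1 - \frac{W}{30}$)
$G{\left(D,P \right)} = 2 D^{2}$ ($G{\left(D,P \right)} = 2 D D = 2 D^{2}$)
$\frac{1}{G{\left(863,T{\left(8 \right)} \right)} - -212639} = \frac{1}{2 \cdot 863^{2} - -212639} = \frac{1}{2 \cdot 744769 + 212639} = \frac{1}{1489538 + 212639} = \frac{1}{1702177}$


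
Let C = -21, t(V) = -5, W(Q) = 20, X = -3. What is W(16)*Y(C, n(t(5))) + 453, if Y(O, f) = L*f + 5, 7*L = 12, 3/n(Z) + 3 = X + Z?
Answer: 41861/77 ≈ 543.65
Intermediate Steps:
n(Z) = 3/(-6 + Z) (n(Z) = 3/(-3 + (-3 + Z)) = 3/(-6 + Z))
L = 12/7 (L = (⅐)*12 = 12/7 ≈ 1.7143)
Y(O, f) = 5 + 12*f/7 (Y(O, f) = 12*f/7 + 5 = 5 + 12*f/7)
W(16)*Y(C, n(t(5))) + 453 = 20*(5 + 12*(3/(-6 - 5))/7) + 453 = 20*(5 + 12*(3/(-11))/7) + 453 = 20*(5 + 12*(3*(-1/11))/7) + 453 = 20*(5 + (12/7)*(-3/11)) + 453 = 20*(5 - 36/77) + 453 = 20*(349/77) + 453 = 6980/77 + 453 = 41861/77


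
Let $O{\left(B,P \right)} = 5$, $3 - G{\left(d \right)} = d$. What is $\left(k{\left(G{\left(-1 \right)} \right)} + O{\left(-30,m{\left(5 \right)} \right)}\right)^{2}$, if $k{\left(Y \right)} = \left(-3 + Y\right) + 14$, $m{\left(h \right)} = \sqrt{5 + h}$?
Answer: $400$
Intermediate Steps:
$G{\left(d \right)} = 3 - d$
$k{\left(Y \right)} = 11 + Y$
$\left(k{\left(G{\left(-1 \right)} \right)} + O{\left(-30,m{\left(5 \right)} \right)}\right)^{2} = \left(\left(11 + \left(3 - -1\right)\right) + 5\right)^{2} = \left(\left(11 + \left(3 + 1\right)\right) + 5\right)^{2} = \left(\left(11 + 4\right) + 5\right)^{2} = \left(15 + 5\right)^{2} = 20^{2} = 400$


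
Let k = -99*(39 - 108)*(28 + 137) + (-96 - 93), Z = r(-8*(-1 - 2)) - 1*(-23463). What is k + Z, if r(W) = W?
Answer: 1150413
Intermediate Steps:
Z = 23487 (Z = -8*(-1 - 2) - 1*(-23463) = -8*(-3) + 23463 = 24 + 23463 = 23487)
k = 1126926 (k = -(-6831)*165 - 189 = -99*(-11385) - 189 = 1127115 - 189 = 1126926)
k + Z = 1126926 + 23487 = 1150413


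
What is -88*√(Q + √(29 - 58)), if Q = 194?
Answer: -88*√(194 + I*√29) ≈ -1225.8 - 17.01*I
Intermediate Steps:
-88*√(Q + √(29 - 58)) = -88*√(194 + √(29 - 58)) = -88*√(194 + √(-29)) = -88*√(194 + I*√29)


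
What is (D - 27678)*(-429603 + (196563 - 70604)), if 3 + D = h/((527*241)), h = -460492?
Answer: 1067655196447796/127007 ≈ 8.4063e+9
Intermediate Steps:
D = -841513/127007 (D = -3 - 460492/(527*241) = -3 - 460492/127007 = -841513/127007 ≈ -6.6257)
(D - 27678)*(-429603 + (196563 - 70604)) = (-841513/127007 - 27678)*(-429603 + (196563 - 70604)) = -3516141259*(-429603 + 125959)/127007 = -3516141259/127007*(-303644) = 1067655196447796/127007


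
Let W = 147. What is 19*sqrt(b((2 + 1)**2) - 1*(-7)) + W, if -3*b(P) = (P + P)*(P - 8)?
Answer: 166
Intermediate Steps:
b(P) = -2*P*(-8 + P)/3 (b(P) = -(P + P)*(P - 8)/3 = -2*P*(-8 + P)/3)
19*sqrt(b((2 + 1)**2) - 1*(-7)) + W = 19*sqrt(2*(2 + 1)**2*(8 - (2 + 1)**2)/3 - 1*(-7)) + 147 = 19*sqrt((2/3)*3**2*(8 - 1*3**2) + 7) + 147 = 19*sqrt((2/3)*9*(8 - 1*9) + 7) + 147 = 19*sqrt((2/3)*9*(8 - 9) + 7) + 147 = 19*sqrt((2/3)*9*(-1) + 7) + 147 = 19*sqrt(-6 + 7) + 147 = 19*sqrt(1) + 147 = 19*1 + 147 = 19 + 147 = 166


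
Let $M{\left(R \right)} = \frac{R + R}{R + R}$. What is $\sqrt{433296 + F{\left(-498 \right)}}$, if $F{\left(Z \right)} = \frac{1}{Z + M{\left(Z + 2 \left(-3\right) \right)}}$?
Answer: $\frac{\sqrt{107028011167}}{497} \approx 658.25$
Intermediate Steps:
$M{\left(R \right)} = 1$ ($M{\left(R \right)} = \frac{2 R}{2 R} = 2 R \frac{1}{2 R} = 1$)
$F{\left(Z \right)} = \frac{1}{1 + Z}$ ($F{\left(Z \right)} = \frac{1}{Z + 1} = \frac{1}{1 + Z}$)
$\sqrt{433296 + F{\left(-498 \right)}} = \sqrt{433296 + \frac{1}{1 - 498}} = \sqrt{433296 + \frac{1}{-497}} = \sqrt{433296 - \frac{1}{497}} = \sqrt{\frac{215348111}{497}} = \frac{\sqrt{107028011167}}{497}$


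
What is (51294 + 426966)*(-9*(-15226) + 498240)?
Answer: 303826143240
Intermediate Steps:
(51294 + 426966)*(-9*(-15226) + 498240) = 478260*(137034 + 498240) = 478260*635274 = 303826143240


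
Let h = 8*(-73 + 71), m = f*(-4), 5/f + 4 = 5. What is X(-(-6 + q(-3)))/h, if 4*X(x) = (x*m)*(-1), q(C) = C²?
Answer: 15/16 ≈ 0.93750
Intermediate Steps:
f = 5 (f = 5/(-4 + 5) = 5/1 = 5*1 = 5)
m = -20 (m = 5*(-4) = -20)
h = -16 (h = 8*(-2) = -16)
X(x) = 5*x (X(x) = ((x*(-20))*(-1))/4 = (-20*x*(-1))/4 = (20*x)/4 = 5*x)
X(-(-6 + q(-3)))/h = (5*(-(-6 + (-3)²)))/(-16) = (5*(-(-6 + 9)))*(-1/16) = (5*(-1*3))*(-1/16) = (5*(-3))*(-1/16) = -15*(-1/16) = 15/16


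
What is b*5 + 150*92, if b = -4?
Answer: 13780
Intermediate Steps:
b*5 + 150*92 = -4*5 + 150*92 = -20 + 13800 = 13780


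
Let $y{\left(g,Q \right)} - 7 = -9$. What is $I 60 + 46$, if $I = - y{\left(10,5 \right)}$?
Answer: $166$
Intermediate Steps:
$y{\left(g,Q \right)} = -2$ ($y{\left(g,Q \right)} = 7 - 9 = -2$)
$I = 2$ ($I = \left(-1\right) \left(-2\right) = 2$)
$I 60 + 46 = 2 \cdot 60 + 46 = 120 + 46 = 166$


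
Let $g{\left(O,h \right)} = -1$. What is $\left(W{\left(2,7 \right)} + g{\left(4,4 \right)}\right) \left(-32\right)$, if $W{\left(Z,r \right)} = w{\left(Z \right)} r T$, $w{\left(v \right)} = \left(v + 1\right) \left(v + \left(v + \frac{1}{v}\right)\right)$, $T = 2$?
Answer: $-6016$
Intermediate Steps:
$w{\left(v \right)} = \left(1 + v\right) \left(\frac{1}{v} + 2 v\right)$
$W{\left(Z,r \right)} = 2 r \left(1 + \frac{1}{Z} + 2 Z + 2 Z^{2}\right)$ ($W{\left(Z,r \right)} = \left(1 + \frac{1}{Z} + 2 Z + 2 Z^{2}\right) r 2 = r \left(1 + \frac{1}{Z} + 2 Z + 2 Z^{2}\right) 2 = 2 r \left(1 + \frac{1}{Z} + 2 Z + 2 Z^{2}\right)$)
$\left(W{\left(2,7 \right)} + g{\left(4,4 \right)}\right) \left(-32\right) = \left(2 \cdot 7 \cdot \frac{1}{2} \left(1 + 2 \left(1 + 2 \cdot 2 + 2 \cdot 2^{2}\right)\right) - 1\right) \left(-32\right) = \left(2 \cdot 7 \cdot \frac{1}{2} \left(1 + 2 \left(1 + 4 + 2 \cdot 4\right)\right) - 1\right) \left(-32\right) = \left(2 \cdot 7 \cdot \frac{1}{2} \left(1 + 2 \left(1 + 4 + 8\right)\right) - 1\right) \left(-32\right) = \left(2 \cdot 7 \cdot \frac{1}{2} \left(1 + 2 \cdot 13\right) - 1\right) \left(-32\right) = \left(2 \cdot 7 \cdot \frac{1}{2} \left(1 + 26\right) - 1\right) \left(-32\right) = \left(2 \cdot 7 \cdot \frac{1}{2} \cdot 27 - 1\right) \left(-32\right) = \left(189 - 1\right) \left(-32\right) = 188 \left(-32\right) = -6016$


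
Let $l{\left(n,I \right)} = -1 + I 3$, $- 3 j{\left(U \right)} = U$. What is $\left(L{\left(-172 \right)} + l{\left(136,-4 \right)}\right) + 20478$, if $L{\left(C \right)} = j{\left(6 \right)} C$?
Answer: $20809$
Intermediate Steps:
$j{\left(U \right)} = - \frac{U}{3}$
$l{\left(n,I \right)} = -1 + 3 I$
$L{\left(C \right)} = - 2 C$ ($L{\left(C \right)} = \left(- \frac{1}{3}\right) 6 C = - 2 C$)
$\left(L{\left(-172 \right)} + l{\left(136,-4 \right)}\right) + 20478 = \left(\left(-2\right) \left(-172\right) + \left(-1 + 3 \left(-4\right)\right)\right) + 20478 = \left(344 - 13\right) + 20478 = 331 + 20478 = 20809$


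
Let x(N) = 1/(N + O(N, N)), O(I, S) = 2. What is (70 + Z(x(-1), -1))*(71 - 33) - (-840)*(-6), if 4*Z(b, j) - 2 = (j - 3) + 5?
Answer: -4703/2 ≈ -2351.5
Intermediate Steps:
x(N) = 1/(2 + N) (x(N) = 1/(N + 2) = 1/(2 + N))
Z(b, j) = 1 + j/4 (Z(b, j) = 1/2 + ((j - 3) + 5)/4 = 1/2 + ((-3 + j) + 5)/4 = 1/2 + (2 + j)/4 = 1/2 + (1/2 + j/4) = 1 + j/4)
(70 + Z(x(-1), -1))*(71 - 33) - (-840)*(-6) = (70 + (1 + (1/4)*(-1)))*(71 - 33) - (-840)*(-6) = (70 + (1 - 1/4))*38 - 140*36 = (70 + 3/4)*38 - 5040 = (283/4)*38 - 5040 = 5377/2 - 5040 = -4703/2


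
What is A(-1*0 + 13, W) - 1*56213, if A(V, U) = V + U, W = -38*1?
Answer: -56238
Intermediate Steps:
W = -38
A(V, U) = U + V
A(-1*0 + 13, W) - 1*56213 = (-38 + (-1*0 + 13)) - 1*56213 = (-38 + (0 + 13)) - 56213 = (-38 + 13) - 56213 = -25 - 56213 = -56238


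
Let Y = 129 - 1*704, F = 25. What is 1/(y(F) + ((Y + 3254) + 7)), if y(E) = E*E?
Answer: 1/3311 ≈ 0.00030202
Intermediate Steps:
y(E) = E²
Y = -575 (Y = 129 - 704 = -575)
1/(y(F) + ((Y + 3254) + 7)) = 1/(25² + ((-575 + 3254) + 7)) = 1/(625 + (2679 + 7)) = 1/(625 + 2686) = 1/3311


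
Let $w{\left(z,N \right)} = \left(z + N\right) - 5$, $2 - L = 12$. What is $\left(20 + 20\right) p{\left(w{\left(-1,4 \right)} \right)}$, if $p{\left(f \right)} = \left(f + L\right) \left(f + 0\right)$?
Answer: $960$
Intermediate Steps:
$L = -10$ ($L = 2 - 12 = -10$)
$w{\left(z,N \right)} = -5 + N + z$ ($w{\left(z,N \right)} = \left(N + z\right) - 5 = -5 + N + z$)
$p{\left(f \right)} = f \left(-10 + f\right)$ ($p{\left(f \right)} = \left(f - 10\right) \left(f + 0\right) = \left(-10 + f\right) f = f \left(-10 + f\right)$)
$\left(20 + 20\right) p{\left(w{\left(-1,4 \right)} \right)} = \left(20 + 20\right) \left(-5 + 4 - 1\right) \left(-10 - 2\right) = 40 \left(- 2 \left(-10 - 2\right)\right) = 40 \left(\left(-2\right) \left(-12\right)\right) = 40 \cdot 24 = 960$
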